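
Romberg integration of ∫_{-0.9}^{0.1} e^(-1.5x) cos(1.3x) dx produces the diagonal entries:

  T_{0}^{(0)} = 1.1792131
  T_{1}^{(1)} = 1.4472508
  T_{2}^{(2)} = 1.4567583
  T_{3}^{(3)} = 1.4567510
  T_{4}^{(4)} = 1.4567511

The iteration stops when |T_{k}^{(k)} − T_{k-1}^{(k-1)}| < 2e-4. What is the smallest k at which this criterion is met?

|T_{1}^{(1)} − T_{0}^{(0)}| = 0.2680377 ≥ 2e-4
|T_{2}^{(2)} − T_{1}^{(1)}| = 0.0095075 ≥ 2e-4
|T_{3}^{(3)} − T_{2}^{(2)}| = 0.0000073 < 2e-4

k = 3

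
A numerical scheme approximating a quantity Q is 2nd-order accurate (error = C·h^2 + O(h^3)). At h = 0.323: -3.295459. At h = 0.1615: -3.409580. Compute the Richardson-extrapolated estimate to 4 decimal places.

Extrapolated value = (4·A(h/2) − A(h)) / (4 − 1)
= (4·(-3.409580) − (-3.295459)) / 3
= -10.342861 / 3 = -3.447620

-3.4476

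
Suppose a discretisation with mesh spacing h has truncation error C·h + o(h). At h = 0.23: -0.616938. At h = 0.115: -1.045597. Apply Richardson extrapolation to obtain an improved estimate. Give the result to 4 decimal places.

Extrapolated value = (2·A(h/2) − A(h)) / (2 − 1)
= (2·(-1.045597) − (-0.616938)) / 1
= -1.474256 / 1 = -1.474256

-1.4743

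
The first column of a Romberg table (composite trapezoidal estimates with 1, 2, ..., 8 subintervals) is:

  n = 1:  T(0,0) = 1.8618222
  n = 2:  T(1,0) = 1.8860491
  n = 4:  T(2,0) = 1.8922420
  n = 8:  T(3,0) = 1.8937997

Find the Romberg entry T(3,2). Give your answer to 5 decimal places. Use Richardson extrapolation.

1.89432

Richardson extrapolation on the trapezoidal column (denominator 4−1=3):
T(2,1) = (4·1.8922420 − 1.8860491) / 3 = 1.8943063
T(3,1) = 1.8937997 + (1.8937997 − 1.8922420)/3 = 1.8943189
T(3,2) = 1.8943189 + (1.8943189 − 1.8943063)/15 = 1.8943197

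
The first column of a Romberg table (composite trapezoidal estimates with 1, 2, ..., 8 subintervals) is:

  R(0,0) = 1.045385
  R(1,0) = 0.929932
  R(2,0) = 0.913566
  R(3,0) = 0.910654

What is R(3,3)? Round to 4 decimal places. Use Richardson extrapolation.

Richardson extrapolation on the trapezoidal column (denominator 4−1=3):
R(1,1) = (4·0.929932 − 1.045385) / 3 = 0.891448
R(2,1) = 0.913566 + (0.913566 − 0.929932)/3 = 0.908111
R(3,1) = (4·0.910654 − 0.913566) / 3 = 0.909683
R(2,2) = 0.908111 + (0.908111 − 0.891448)/15 = 0.909222
R(3,2) = 0.909683 + (0.909683 − 0.908111)/15 = 0.909788
R(3,3) = 0.909788 + (0.909788 − 0.909222)/63 = 0.909797
(Column j=1 coincides with Simpson's rule on the same nodes.)

0.9098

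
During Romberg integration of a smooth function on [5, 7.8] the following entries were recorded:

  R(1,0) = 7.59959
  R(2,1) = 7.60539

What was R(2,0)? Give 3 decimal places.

From R(2,1) = (4·R(2,0) − R(1,0))/3, solve for R(2,0):
4·R(2,0) = 3·7.60539 + 7.59959 = 30.41576
R(2,0) = 7.60394

7.604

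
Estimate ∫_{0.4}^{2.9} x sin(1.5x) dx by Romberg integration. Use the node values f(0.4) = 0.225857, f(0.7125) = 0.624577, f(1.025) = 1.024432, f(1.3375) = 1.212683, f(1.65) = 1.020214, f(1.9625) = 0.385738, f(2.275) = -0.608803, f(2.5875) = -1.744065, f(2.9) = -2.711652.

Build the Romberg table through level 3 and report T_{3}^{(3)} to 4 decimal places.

T_{0}^{(0)} (trapezoid, 1 panel, h=2.5000): -3.107244
T_{1}^{(0)} (trapezoid, 2 panels, h=1.2500): -0.278354
T_{2}^{(0)} (trapezoid, 4 panels, h=0.6250): 0.120591
T_{3}^{(0)} (trapezoid, 8 panels, h=0.3125): 0.209962
T_{1}^{(1)} = -0.278354 + (-0.278354 − (-3.107244))/3 = 0.664609
T_{2}^{(1)} = 0.120591 + (0.120591 − (-0.278354))/3 = 0.253573
T_{3}^{(1)} = 0.209962 + (0.209962 − 0.120591)/3 = 0.239752
T_{2}^{(2)} = 0.253573 + (0.253573 − 0.664609)/15 = 0.226171
T_{3}^{(2)} = 0.239752 + (0.239752 − 0.253573)/15 = 0.238831
T_{3}^{(3)} = 0.238831 + (0.238831 − 0.226171)/63 = 0.239032

0.2390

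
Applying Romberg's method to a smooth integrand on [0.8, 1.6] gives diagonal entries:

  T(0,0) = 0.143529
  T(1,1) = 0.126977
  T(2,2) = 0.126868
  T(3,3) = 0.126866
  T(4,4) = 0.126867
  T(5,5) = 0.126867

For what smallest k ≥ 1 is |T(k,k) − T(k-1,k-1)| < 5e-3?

|T(1,1) − T(0,0)| = 0.016552 ≥ 5e-3
|T(2,2) − T(1,1)| = 0.000109 < 5e-3

k = 2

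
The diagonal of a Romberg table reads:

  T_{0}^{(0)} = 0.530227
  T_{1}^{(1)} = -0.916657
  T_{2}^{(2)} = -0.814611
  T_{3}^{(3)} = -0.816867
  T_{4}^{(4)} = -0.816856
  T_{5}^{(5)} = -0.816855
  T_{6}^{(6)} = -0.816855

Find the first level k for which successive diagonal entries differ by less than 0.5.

|T_{1}^{(1)} − T_{0}^{(0)}| = 1.446884 ≥ 0.5
|T_{2}^{(2)} − T_{1}^{(1)}| = 0.102046 < 0.5

k = 2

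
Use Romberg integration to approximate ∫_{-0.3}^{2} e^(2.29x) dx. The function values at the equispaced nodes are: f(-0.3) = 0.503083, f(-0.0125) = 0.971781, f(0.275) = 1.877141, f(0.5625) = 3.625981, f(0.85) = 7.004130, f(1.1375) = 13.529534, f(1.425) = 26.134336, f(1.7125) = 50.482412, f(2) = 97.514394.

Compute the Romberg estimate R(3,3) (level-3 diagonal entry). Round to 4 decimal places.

42.3654

R(0,0) (trapezoid, 1 panel, h=2.3000): 112.720099
R(1,0) (trapezoid, 2 panels, h=1.1500): 64.414799
R(2,0) (trapezoid, 4 panels, h=0.5750): 48.313999
R(3,0) (trapezoid, 8 panels, h=0.2875): 43.882290
R(1,1) = 64.414799 + (64.414799 − 112.720099)/3 = 48.313032
R(2,1) = 48.313999 + (48.313999 − 64.414799)/3 = 42.947066
R(3,1) = 43.882290 + (43.882290 − 48.313999)/3 = 42.405054
R(2,2) = 42.947066 + (42.947066 − 48.313032)/15 = 42.589335
R(3,2) = 42.405054 + (42.405054 − 42.947066)/15 = 42.368920
R(3,3) = 42.368920 + (42.368920 − 42.589335)/63 = 42.365421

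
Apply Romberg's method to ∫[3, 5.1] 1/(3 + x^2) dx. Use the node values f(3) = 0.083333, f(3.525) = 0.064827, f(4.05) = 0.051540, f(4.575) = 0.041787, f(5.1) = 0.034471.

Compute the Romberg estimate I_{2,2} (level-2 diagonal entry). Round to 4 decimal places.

I_{0,0} (trapezoid, 1 panel, h=2.1000): 0.123694
I_{1,0} (trapezoid, 2 panels, h=1.0500): 0.115964
I_{2,0} (trapezoid, 4 panels, h=0.5250): 0.113954
I_{1,1} = 0.115964 + (0.115964 − 0.123694)/3 = 0.113387
I_{2,1} = 0.113954 + (0.113954 − 0.115964)/3 = 0.113284
I_{2,2} = 0.113284 + (0.113284 − 0.113387)/15 = 0.113277

0.1133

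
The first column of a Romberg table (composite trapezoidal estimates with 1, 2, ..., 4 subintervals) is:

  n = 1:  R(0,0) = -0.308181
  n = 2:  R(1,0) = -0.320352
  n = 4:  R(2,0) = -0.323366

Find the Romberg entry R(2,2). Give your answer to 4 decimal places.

-0.3244

Richardson extrapolation on the trapezoidal column (denominator 4−1=3):
R(1,1) = (4·(-0.320352) − (-0.308181)) / 3 = -0.324409
R(2,1) = (4·(-0.323366) − (-0.320352)) / 3 = -0.324371
R(2,2) = (16·(-0.324371) − (-0.324409)) / 15 = -0.324368
(Column j=1 coincides with Simpson's rule on the same nodes.)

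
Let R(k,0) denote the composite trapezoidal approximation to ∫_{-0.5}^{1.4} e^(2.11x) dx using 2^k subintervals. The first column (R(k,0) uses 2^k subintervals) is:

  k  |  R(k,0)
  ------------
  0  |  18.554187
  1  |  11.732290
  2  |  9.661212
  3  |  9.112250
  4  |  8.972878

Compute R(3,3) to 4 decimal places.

R(1,1) = (4·11.732290 − 18.554187) / 3 = 9.458324
R(2,1) = 9.661212 + (9.661212 − 11.732290)/3 = 8.970853
R(3,1) = (4·9.112250 − 9.661212) / 3 = 8.929263
R(2,2) = (16·8.970853 − 9.458324) / 15 = 8.938355
R(3,2) = 8.929263 + (8.929263 − 8.970853)/15 = 8.926490
R(3,3) = (64·8.926490 − 8.938355) / 63 = 8.926302

8.9263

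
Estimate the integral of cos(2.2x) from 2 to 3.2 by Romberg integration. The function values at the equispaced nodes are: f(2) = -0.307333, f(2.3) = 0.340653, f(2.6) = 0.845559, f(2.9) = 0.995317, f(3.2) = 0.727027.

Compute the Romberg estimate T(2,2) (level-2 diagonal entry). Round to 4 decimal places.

0.7445

T(0,0) (trapezoid, 1 panel, h=1.2000): 0.251816
T(1,0) (trapezoid, 2 panels, h=0.6000): 0.633244
T(2,0) (trapezoid, 4 panels, h=0.3000): 0.717413
T(1,1) = 0.633244 + (0.633244 − 0.251816)/3 = 0.760387
T(2,1) = 0.717413 + (0.717413 − 0.633244)/3 = 0.745469
T(2,2) = 0.745469 + (0.745469 − 0.760387)/15 = 0.744474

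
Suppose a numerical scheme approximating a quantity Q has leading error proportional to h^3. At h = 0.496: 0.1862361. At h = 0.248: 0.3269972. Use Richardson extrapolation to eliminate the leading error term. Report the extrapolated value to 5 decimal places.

0.34711

The leading error scales as h^3; refining by a factor of 2 reduces it by 2^3 = 8.
Extrapolated value = (8·A(h/2) − A(h)) / (8 − 1)
= (8·0.3269972 − 0.1862361) / 7
= 2.4297415 / 7 = 0.3471059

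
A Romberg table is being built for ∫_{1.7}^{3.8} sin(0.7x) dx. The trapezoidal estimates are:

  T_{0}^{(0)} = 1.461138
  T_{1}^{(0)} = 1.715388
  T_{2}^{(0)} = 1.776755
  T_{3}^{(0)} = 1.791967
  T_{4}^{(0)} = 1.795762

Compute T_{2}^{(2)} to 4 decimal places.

Richardson extrapolation on the trapezoidal column (denominator 4−1=3):
T_{1}^{(1)} = 1.715388 + (1.715388 − 1.461138)/3 = 1.800138
T_{2}^{(1)} = 1.776755 + (1.776755 − 1.715388)/3 = 1.797211
T_{2}^{(2)} = (16·1.797211 − 1.800138) / 15 = 1.797016

1.7970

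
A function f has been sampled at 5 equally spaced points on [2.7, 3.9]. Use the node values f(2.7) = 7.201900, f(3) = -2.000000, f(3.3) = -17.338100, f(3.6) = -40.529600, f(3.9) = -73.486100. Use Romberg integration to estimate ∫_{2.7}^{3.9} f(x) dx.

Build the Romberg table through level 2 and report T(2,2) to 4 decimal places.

T(0,0) (trapezoid, 1 panel, h=1.2000): -39.770520
T(1,0) (trapezoid, 2 panels, h=0.6000): -30.288120
T(2,0) (trapezoid, 4 panels, h=0.3000): -27.902940
T(1,1) = -30.288120 + (-30.288120 − (-39.770520))/3 = -27.127320
T(2,1) = -27.902940 + (-27.902940 − (-30.288120))/3 = -27.107880
T(2,2) = -27.107880 + (-27.107880 − (-27.127320))/15 = -27.106584

-27.1066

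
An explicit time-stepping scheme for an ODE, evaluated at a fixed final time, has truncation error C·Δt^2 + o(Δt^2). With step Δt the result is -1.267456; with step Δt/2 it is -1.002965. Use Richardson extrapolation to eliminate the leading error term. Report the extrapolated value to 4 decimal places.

-0.9148

The leading error scales as Δt^2; refining by a factor of 2 reduces it by 2^2 = 4.
Extrapolated value = (4·A(Δt/2) − A(Δt)) / (4 − 1)
= (4·(-1.002965) − (-1.267456)) / 3
= -2.744404 / 3 = -0.914801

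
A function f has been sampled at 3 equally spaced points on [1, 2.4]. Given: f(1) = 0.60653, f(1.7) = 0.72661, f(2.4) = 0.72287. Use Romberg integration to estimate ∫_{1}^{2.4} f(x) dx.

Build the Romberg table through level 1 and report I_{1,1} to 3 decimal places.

I_{0,0} (trapezoid, 1 panel, h=1.4000): 0.93058
I_{1,0} (trapezoid, 2 panels, h=0.7000): 0.97392
I_{1,1} = 0.97392 + (0.97392 − 0.93058)/3 = 0.98837

0.988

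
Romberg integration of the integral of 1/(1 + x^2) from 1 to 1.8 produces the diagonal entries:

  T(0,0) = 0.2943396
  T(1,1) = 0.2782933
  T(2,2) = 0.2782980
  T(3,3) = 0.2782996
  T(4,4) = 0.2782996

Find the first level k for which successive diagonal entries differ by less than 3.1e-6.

k = 3

|T(1,1) − T(0,0)| = 0.0160463 ≥ 3.1e-6
|T(2,2) − T(1,1)| = 0.0000047 ≥ 3.1e-6
|T(3,3) − T(2,2)| = 0.0000016 < 3.1e-6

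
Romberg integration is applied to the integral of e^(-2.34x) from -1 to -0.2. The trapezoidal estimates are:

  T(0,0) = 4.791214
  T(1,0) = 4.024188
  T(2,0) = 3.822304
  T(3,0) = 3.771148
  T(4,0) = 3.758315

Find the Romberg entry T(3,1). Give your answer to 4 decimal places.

Richardson extrapolation on the trapezoidal column (denominator 4−1=3):
T(3,1) = (4·3.771148 − 3.822304) / 3 = 3.754096

3.7541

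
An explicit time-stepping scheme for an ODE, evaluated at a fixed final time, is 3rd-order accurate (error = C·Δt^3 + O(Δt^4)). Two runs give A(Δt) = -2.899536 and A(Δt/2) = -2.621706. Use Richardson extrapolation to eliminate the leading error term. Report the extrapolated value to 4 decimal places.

The leading error scales as Δt^3; refining by a factor of 2 reduces it by 2^3 = 8.
Extrapolated value = (8·A(Δt/2) − A(Δt)) / (8 − 1)
= (8·(-2.621706) − (-2.899536)) / 7
= -18.074112 / 7 = -2.582016

-2.5820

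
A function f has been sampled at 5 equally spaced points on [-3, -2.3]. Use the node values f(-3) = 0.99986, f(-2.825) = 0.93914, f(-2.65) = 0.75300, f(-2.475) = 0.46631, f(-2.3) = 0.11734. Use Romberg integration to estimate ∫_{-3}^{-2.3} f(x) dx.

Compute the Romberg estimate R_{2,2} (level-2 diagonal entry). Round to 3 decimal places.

0.481

R_{0,0} (trapezoid, 1 panel, h=0.7000): 0.39102
R_{1,0} (trapezoid, 2 panels, h=0.3500): 0.45906
R_{2,0} (trapezoid, 4 panels, h=0.1750): 0.47548
R_{1,1} = 0.45906 + (0.45906 − 0.39102)/3 = 0.48174
R_{2,1} = 0.47548 + (0.47548 − 0.45906)/3 = 0.48095
R_{2,2} = 0.48095 + (0.48095 − 0.48174)/15 = 0.48090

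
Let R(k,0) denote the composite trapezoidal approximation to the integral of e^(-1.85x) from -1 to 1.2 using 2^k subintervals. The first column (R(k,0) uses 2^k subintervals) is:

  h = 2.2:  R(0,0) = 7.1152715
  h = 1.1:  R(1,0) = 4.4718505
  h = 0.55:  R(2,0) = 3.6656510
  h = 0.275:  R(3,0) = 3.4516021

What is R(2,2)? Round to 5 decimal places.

3.38400

R(1,1) = 4.4718505 + (4.4718505 − 7.1152715)/3 = 3.5907102
R(2,1) = (4·3.6656510 − 4.4718505) / 3 = 3.3969178
R(2,2) = (16·3.3969178 − 3.5907102) / 15 = 3.3839983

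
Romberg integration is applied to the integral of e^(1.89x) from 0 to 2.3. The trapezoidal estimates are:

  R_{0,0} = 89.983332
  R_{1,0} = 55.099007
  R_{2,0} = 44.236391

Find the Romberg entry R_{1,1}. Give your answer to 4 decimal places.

43.4709

Richardson extrapolation on the trapezoidal column (denominator 4−1=3):
R_{1,1} = (4·55.099007 − 89.983332) / 3 = 43.470899
(Column j=1 coincides with Simpson's rule on the same nodes.)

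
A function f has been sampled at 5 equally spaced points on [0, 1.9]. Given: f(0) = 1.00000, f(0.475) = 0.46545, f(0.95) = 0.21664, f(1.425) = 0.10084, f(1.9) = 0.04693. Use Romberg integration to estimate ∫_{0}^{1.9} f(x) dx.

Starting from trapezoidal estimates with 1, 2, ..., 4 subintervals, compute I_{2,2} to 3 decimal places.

0.592

I_{0,0} (trapezoid, 1 panel, h=1.9000): 0.99458
I_{1,0} (trapezoid, 2 panels, h=0.9500): 0.70310
I_{2,0} (trapezoid, 4 panels, h=0.4750): 0.62054
I_{1,1} = 0.70310 + (0.70310 − 0.99458)/3 = 0.60594
I_{2,1} = 0.62054 + (0.62054 − 0.70310)/3 = 0.59302
I_{2,2} = 0.59302 + (0.59302 − 0.60594)/15 = 0.59216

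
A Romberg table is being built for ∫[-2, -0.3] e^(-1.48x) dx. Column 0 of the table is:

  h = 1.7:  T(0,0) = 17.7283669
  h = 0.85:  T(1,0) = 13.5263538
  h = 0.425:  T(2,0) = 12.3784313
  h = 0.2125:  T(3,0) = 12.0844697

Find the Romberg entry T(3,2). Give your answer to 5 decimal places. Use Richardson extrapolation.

T(2,1) = (4·12.3784313 − 13.5263538) / 3 = 11.9957905
T(3,1) = 12.0844697 + (12.0844697 − 12.3784313)/3 = 11.9864825
T(3,2) = (16·11.9864825 − 11.9957905) / 15 = 11.9858620

11.98586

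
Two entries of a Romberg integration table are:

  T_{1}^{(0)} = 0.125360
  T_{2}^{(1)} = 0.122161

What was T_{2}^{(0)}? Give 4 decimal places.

0.1230

From T_{2}^{(1)} = (4·T_{2}^{(0)} − T_{1}^{(0)})/3, solve for T_{2}^{(0)}:
4·T_{2}^{(0)} = 3·0.122161 + 0.125360 = 0.491843
T_{2}^{(0)} = 0.122961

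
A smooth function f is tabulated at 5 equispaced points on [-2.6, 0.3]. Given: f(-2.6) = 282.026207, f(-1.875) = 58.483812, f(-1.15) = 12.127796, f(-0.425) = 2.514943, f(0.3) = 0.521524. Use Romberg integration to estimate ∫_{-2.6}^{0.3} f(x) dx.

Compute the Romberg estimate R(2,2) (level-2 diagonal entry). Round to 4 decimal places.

R(0,0) (trapezoid, 1 panel, h=2.9000): 409.694210
R(1,0) (trapezoid, 2 panels, h=1.4500): 222.432409
R(2,0) (trapezoid, 4 panels, h=0.7250): 155.440302
R(1,1) = 222.432409 + (222.432409 − 409.694210)/3 = 160.011809
R(2,1) = 155.440302 + (155.440302 − 222.432409)/3 = 133.109600
R(2,2) = 133.109600 + (133.109600 − 160.011809)/15 = 131.316119

131.3161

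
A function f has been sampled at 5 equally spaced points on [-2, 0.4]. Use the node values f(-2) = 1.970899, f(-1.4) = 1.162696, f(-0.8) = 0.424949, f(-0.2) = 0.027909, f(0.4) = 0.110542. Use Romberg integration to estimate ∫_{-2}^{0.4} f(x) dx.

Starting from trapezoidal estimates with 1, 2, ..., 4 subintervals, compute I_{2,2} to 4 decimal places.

I_{0,0} (trapezoid, 1 panel, h=2.4000): 2.497729
I_{1,0} (trapezoid, 2 panels, h=1.2000): 1.758803
I_{2,0} (trapezoid, 4 panels, h=0.6000): 1.593765
I_{1,1} = 1.758803 + (1.758803 − 2.497729)/3 = 1.512494
I_{2,1} = 1.593765 + (1.593765 − 1.758803)/3 = 1.538752
I_{2,2} = 1.538752 + (1.538752 − 1.512494)/15 = 1.540503

1.5405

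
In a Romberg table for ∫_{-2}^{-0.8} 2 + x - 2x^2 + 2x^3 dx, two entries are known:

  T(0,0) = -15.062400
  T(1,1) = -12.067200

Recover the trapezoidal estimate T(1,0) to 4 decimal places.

From T(1,1) = (4·T(1,0) − T(0,0))/3, solve for T(1,0):
4·T(1,0) = 3·(-12.067200) + (-15.062400) = -51.264000
T(1,0) = -12.816000

-12.8160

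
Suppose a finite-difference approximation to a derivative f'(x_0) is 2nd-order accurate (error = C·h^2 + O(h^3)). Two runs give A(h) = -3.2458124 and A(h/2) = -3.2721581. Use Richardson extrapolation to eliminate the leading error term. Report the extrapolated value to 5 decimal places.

The leading error scales as h^2; refining by a factor of 2 reduces it by 2^2 = 4.
Extrapolated value = (4·A(h/2) − A(h)) / (4 − 1)
= (4·(-3.2721581) − (-3.2458124)) / 3
= -9.8428200 / 3 = -3.2809400

-3.28094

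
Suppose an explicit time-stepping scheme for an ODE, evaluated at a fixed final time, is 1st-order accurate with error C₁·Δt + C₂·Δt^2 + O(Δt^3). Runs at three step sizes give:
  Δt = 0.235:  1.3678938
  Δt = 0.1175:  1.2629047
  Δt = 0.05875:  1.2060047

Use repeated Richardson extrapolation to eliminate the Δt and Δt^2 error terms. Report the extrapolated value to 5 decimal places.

First eliminate the Δt term (factor 2^1 = 2):
  B₁ = (2·1.2629047 − 1.3678938)/1 = 1.1579156
  B₂ = (2·1.2060047 − 1.2629047)/1 = 1.1491047
Then eliminate the Δt^2 term (factor 2^2 = 4):
  (4·1.1491047 − 1.1579156)/3 = 1.1461677

1.14617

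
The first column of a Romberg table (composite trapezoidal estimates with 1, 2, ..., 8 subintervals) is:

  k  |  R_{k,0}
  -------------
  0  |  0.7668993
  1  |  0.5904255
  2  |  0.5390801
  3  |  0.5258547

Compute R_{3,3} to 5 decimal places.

0.52141

R_{1,1} = (4·0.5904255 − 0.7668993) / 3 = 0.5316009
R_{2,1} = (4·0.5390801 − 0.5904255) / 3 = 0.5219650
R_{3,1} = 0.5258547 + (0.5258547 − 0.5390801)/3 = 0.5214462
R_{2,2} = 0.5219650 + (0.5219650 − 0.5316009)/15 = 0.5213226
R_{3,2} = (16·0.5214462 − 0.5219650) / 15 = 0.5214116
R_{3,3} = (64·0.5214116 − 0.5213226) / 63 = 0.5214130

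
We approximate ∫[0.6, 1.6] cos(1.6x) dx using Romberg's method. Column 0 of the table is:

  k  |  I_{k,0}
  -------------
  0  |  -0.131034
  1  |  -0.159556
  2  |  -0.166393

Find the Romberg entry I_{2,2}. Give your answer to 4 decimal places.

-0.1686

Richardson extrapolation on the trapezoidal column (denominator 4−1=3):
I_{1,1} = -0.159556 + (-0.159556 − (-0.131034))/3 = -0.169063
I_{2,1} = -0.166393 + (-0.166393 − (-0.159556))/3 = -0.168672
I_{2,2} = -0.168672 + (-0.168672 − (-0.169063))/15 = -0.168646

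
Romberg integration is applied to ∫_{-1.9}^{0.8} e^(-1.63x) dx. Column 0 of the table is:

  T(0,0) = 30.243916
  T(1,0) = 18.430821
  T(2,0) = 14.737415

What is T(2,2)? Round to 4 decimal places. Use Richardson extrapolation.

13.4405

T(1,1) = 18.430821 + (18.430821 − 30.243916)/3 = 14.493123
T(2,1) = (4·14.737415 − 18.430821) / 3 = 13.506280
T(2,2) = 13.506280 + (13.506280 − 14.493123)/15 = 13.440490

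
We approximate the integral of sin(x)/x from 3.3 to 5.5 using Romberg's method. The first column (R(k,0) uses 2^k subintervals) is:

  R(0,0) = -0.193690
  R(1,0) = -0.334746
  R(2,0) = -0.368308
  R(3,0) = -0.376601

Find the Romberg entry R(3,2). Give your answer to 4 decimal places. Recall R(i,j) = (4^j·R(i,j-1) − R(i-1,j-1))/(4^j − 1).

-0.3794

R(2,1) = -0.368308 + (-0.368308 − (-0.334746))/3 = -0.379495
R(3,1) = (4·(-0.376601) − (-0.368308)) / 3 = -0.379365
R(3,2) = -0.379365 + (-0.379365 − (-0.379495))/15 = -0.379356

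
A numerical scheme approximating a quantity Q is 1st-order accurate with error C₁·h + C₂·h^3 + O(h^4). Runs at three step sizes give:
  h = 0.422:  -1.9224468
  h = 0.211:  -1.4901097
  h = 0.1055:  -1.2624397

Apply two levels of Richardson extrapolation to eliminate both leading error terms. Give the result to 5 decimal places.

-1.03148

First eliminate the h term (factor 2^1 = 2):
  B₁ = (2·(-1.4901097) − (-1.9224468))/1 = -1.0577726
  B₂ = (2·(-1.2624397) − (-1.4901097))/1 = -1.0347697
Then eliminate the h^3 term (factor 2^3 = 8):
  (8·(-1.0347697) − (-1.0577726))/7 = -1.0314836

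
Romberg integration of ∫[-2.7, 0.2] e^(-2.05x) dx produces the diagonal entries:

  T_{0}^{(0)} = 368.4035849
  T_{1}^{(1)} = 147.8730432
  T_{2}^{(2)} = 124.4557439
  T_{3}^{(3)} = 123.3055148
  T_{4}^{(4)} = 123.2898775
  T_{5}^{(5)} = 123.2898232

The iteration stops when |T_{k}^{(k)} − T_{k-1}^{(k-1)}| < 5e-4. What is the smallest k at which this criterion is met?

k = 5

|T_{1}^{(1)} − T_{0}^{(0)}| = 220.5305417 ≥ 5e-4
|T_{2}^{(2)} − T_{1}^{(1)}| = 23.4172993 ≥ 5e-4
|T_{3}^{(3)} − T_{2}^{(2)}| = 1.1502291 ≥ 5e-4
|T_{4}^{(4)} − T_{3}^{(3)}| = 0.0156373 ≥ 5e-4
|T_{5}^{(5)} − T_{4}^{(4)}| = 0.0000543 < 5e-4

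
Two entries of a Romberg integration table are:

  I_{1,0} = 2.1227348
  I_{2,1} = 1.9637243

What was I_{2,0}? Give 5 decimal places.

From I_{2,1} = (4·I_{2,0} − I_{1,0})/3, solve for I_{2,0}:
4·I_{2,0} = 3·1.9637243 + 2.1227348 = 8.0139077
I_{2,0} = 2.0034769

2.00348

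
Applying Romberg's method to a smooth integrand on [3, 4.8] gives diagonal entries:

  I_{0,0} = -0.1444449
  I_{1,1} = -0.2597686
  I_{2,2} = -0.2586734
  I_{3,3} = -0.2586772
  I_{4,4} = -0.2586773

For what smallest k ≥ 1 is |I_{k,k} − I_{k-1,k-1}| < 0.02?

k = 2

|I_{1,1} − I_{0,0}| = 0.1153237 ≥ 0.02
|I_{2,2} − I_{1,1}| = 0.0010952 < 0.02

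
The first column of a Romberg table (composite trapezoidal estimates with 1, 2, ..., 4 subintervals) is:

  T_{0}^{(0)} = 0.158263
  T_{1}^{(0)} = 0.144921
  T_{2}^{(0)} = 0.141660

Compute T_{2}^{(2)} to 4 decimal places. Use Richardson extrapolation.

0.1406

T_{1}^{(1)} = 0.144921 + (0.144921 − 0.158263)/3 = 0.140474
T_{2}^{(1)} = (4·0.141660 − 0.144921) / 3 = 0.140573
T_{2}^{(2)} = (16·0.140573 − 0.140474) / 15 = 0.140580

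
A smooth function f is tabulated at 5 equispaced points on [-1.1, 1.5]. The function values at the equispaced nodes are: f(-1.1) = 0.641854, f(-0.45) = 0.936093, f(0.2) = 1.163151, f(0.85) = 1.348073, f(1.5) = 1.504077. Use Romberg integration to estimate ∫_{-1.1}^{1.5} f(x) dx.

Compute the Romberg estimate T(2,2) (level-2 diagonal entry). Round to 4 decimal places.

T(0,0) (trapezoid, 1 panel, h=2.6000): 2.789710
T(1,0) (trapezoid, 2 panels, h=1.3000): 2.906951
T(2,0) (trapezoid, 4 panels, h=0.6500): 2.938184
T(1,1) = 2.906951 + (2.906951 − 2.789710)/3 = 2.946031
T(2,1) = 2.938184 + (2.938184 − 2.906951)/3 = 2.948595
T(2,2) = 2.948595 + (2.948595 − 2.946031)/15 = 2.948766

2.9488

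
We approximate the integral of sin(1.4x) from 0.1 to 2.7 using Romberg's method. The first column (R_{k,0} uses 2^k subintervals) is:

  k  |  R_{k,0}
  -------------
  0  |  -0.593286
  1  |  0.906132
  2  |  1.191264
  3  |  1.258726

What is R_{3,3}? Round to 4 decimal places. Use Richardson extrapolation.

Richardson extrapolation on the trapezoidal column (denominator 4−1=3):
R_{1,1} = 0.906132 + (0.906132 − (-0.593286))/3 = 1.405938
R_{2,1} = (4·1.191264 − 0.906132) / 3 = 1.286308
R_{3,1} = (4·1.258726 − 1.191264) / 3 = 1.281213
R_{2,2} = (16·1.286308 − 1.405938) / 15 = 1.278333
R_{3,2} = 1.281213 + (1.281213 − 1.286308)/15 = 1.280873
R_{3,3} = 1.280873 + (1.280873 − 1.278333)/63 = 1.280913

1.2809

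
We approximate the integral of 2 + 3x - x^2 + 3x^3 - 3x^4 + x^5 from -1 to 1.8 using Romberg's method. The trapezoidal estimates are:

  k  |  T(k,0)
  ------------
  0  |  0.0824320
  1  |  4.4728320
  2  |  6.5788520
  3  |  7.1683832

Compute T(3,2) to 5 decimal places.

T(2,1) = 6.5788520 + (6.5788520 − 4.4728320)/3 = 7.2808587
T(3,1) = 7.1683832 + (7.1683832 − 6.5788520)/3 = 7.3648936
T(3,2) = (16·7.3648936 − 7.2808587) / 15 = 7.3704959

7.37050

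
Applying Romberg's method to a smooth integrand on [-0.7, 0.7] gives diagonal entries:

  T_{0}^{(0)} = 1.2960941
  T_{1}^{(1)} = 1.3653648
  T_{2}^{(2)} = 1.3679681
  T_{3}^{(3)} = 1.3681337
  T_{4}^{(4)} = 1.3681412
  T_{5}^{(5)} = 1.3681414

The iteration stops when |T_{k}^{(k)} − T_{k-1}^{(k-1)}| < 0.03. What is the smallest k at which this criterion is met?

k = 2

|T_{1}^{(1)} − T_{0}^{(0)}| = 0.0692707 ≥ 0.03
|T_{2}^{(2)} − T_{1}^{(1)}| = 0.0026033 < 0.03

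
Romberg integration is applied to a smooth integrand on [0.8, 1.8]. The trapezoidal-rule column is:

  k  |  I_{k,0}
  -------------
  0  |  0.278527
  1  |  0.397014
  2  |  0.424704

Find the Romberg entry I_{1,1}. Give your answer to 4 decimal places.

I_{1,1} = (4·0.397014 − 0.278527) / 3 = 0.436510

0.4365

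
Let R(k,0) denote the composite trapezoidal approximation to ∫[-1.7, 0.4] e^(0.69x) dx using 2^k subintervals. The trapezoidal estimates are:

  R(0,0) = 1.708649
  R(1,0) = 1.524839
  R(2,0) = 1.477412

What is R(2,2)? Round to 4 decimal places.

R(1,1) = 1.524839 + (1.524839 − 1.708649)/3 = 1.463569
R(2,1) = (4·1.477412 − 1.524839) / 3 = 1.461603
R(2,2) = (16·1.461603 − 1.463569) / 15 = 1.461472

1.4615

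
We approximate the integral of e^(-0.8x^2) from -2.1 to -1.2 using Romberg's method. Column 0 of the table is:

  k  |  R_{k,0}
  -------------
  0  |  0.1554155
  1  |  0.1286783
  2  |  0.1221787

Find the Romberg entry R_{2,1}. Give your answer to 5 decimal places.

0.12001

R_{2,1} = (4·0.1221787 − 0.1286783) / 3 = 0.1200122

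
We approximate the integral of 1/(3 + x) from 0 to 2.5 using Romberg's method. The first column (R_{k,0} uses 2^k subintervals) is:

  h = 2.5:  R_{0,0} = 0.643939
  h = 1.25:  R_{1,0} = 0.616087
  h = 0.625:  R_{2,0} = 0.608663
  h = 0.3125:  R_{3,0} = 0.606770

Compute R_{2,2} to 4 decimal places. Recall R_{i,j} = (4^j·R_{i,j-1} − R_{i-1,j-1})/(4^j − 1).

R_{1,1} = 0.616087 + (0.616087 − 0.643939)/3 = 0.606803
R_{2,1} = 0.608663 + (0.608663 − 0.616087)/3 = 0.606188
R_{2,2} = (16·0.606188 − 0.606803) / 15 = 0.606147

0.6061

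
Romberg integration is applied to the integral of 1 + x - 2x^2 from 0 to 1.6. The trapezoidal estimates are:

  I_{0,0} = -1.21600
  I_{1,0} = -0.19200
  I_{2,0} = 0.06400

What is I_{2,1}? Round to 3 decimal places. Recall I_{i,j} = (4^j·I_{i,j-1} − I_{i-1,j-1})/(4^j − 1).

0.149

Richardson extrapolation on the trapezoidal column (denominator 4−1=3):
I_{2,1} = 0.06400 + (0.06400 − (-0.19200))/3 = 0.14933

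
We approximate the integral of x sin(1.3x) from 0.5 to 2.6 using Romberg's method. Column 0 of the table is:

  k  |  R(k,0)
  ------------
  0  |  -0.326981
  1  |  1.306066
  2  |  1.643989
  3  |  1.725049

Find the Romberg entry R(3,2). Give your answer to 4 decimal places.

Richardson extrapolation on the trapezoidal column (denominator 4−1=3):
R(2,1) = 1.643989 + (1.643989 − 1.306066)/3 = 1.756630
R(3,1) = 1.725049 + (1.725049 − 1.643989)/3 = 1.752069
R(3,2) = 1.752069 + (1.752069 − 1.756630)/15 = 1.751765
(Column j=1 coincides with Simpson's rule on the same nodes.)

1.7518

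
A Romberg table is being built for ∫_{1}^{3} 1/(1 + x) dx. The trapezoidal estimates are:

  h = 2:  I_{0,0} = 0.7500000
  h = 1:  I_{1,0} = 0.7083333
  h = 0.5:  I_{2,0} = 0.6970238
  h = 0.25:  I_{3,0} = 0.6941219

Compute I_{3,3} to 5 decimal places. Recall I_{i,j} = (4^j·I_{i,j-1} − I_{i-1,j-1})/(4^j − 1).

0.69315

I_{1,1} = 0.7083333 + (0.7083333 − 0.7500000)/3 = 0.6944444
I_{2,1} = 0.6970238 + (0.6970238 − 0.7083333)/3 = 0.6932540
I_{3,1} = 0.6941219 + (0.6941219 − 0.6970238)/3 = 0.6931546
I_{2,2} = (16·0.6932540 − 0.6944444) / 15 = 0.6931746
I_{3,2} = 0.6931546 + (0.6931546 − 0.6932540)/15 = 0.6931480
I_{3,3} = 0.6931480 + (0.6931480 − 0.6931746)/63 = 0.6931476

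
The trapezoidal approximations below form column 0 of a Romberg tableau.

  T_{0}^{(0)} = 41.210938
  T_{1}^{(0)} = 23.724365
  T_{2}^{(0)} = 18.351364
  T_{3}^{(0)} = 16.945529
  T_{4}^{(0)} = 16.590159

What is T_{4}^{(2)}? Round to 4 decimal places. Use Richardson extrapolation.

Richardson extrapolation on the trapezoidal column (denominator 4−1=3):
T_{3}^{(1)} = (4·16.945529 − 18.351364) / 3 = 16.476917
T_{4}^{(1)} = 16.590159 + (16.590159 − 16.945529)/3 = 16.471702
T_{4}^{(2)} = (16·16.471702 − 16.476917) / 15 = 16.471354

16.4714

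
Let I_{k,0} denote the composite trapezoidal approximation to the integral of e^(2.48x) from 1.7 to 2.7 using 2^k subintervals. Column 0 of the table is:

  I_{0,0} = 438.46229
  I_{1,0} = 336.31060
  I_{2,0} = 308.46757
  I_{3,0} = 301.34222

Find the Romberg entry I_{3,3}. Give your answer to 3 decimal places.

Richardson extrapolation on the trapezoidal column (denominator 4−1=3):
I_{1,1} = (4·336.31060 − 438.46229) / 3 = 302.26004
I_{2,1} = (4·308.46757 − 336.31060) / 3 = 299.18656
I_{3,1} = 301.34222 + (301.34222 − 308.46757)/3 = 298.96710
I_{2,2} = (16·299.18656 − 302.26004) / 15 = 298.98166
I_{3,2} = (16·298.96710 − 299.18656) / 15 = 298.95247
I_{3,3} = 298.95247 + (298.95247 − 298.98166)/63 = 298.95201

298.952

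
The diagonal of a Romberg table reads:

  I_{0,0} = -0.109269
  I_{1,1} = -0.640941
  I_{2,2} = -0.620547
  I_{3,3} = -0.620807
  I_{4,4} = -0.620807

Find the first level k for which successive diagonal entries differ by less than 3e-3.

k = 3

|I_{1,1} − I_{0,0}| = 0.531672 ≥ 3e-3
|I_{2,2} − I_{1,1}| = 0.020394 ≥ 3e-3
|I_{3,3} − I_{2,2}| = 0.000260 < 3e-3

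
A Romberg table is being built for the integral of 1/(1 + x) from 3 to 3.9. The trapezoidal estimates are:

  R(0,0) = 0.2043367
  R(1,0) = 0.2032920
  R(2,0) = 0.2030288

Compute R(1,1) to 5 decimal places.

0.20294

Richardson extrapolation on the trapezoidal column (denominator 4−1=3):
R(1,1) = (4·0.2032920 − 0.2043367) / 3 = 0.2029438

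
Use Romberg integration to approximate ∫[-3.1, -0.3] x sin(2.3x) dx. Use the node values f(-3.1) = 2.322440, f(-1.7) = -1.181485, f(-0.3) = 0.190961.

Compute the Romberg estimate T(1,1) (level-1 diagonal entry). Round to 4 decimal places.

T(0,0) (trapezoid, 1 panel, h=2.8000): 3.518761
T(1,0) (trapezoid, 2 panels, h=1.4000): 0.105302
T(1,1) = 0.105302 + (0.105302 − 3.518761)/3 = -1.032518

-1.0325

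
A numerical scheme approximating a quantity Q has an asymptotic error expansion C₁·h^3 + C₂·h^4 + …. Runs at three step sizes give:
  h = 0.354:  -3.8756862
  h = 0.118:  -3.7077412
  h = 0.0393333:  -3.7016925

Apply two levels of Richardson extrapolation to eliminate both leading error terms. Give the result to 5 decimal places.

-3.70146

First eliminate the h^3 term (factor 3^3 = 27):
  B₁ = (27·(-3.7077412) − (-3.8756862))/26 = -3.7012818
  B₂ = (27·(-3.7016925) − (-3.7077412))/26 = -3.7014599
Then eliminate the h^4 term (factor 3^4 = 81):
  (81·(-3.7014599) − (-3.7012818))/80 = -3.7014621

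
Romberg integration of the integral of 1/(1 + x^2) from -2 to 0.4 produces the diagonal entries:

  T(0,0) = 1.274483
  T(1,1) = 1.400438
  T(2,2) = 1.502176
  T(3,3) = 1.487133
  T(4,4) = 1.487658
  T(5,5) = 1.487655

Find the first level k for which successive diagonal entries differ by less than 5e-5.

k = 5

|T(1,1) − T(0,0)| = 0.125955 ≥ 5e-5
|T(2,2) − T(1,1)| = 0.101738 ≥ 5e-5
|T(3,3) − T(2,2)| = 0.015043 ≥ 5e-5
|T(4,4) − T(3,3)| = 0.000525 ≥ 5e-5
|T(5,5) − T(4,4)| = 0.000003 < 5e-5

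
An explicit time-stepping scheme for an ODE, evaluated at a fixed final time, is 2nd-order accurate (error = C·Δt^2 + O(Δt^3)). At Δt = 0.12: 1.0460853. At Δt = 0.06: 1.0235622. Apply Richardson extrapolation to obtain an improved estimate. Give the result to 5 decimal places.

1.01605

The leading error scales as Δt^2; refining by a factor of 2 reduces it by 2^2 = 4.
Extrapolated value = (4·A(Δt/2) − A(Δt)) / (4 − 1)
= (4·1.0235622 − 1.0460853) / 3
= 3.0481635 / 3 = 1.0160545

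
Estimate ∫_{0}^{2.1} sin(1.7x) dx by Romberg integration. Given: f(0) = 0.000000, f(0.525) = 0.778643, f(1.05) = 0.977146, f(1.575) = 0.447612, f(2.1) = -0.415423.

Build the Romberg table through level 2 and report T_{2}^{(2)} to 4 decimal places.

1.1214

T_{0}^{(0)} (trapezoid, 1 panel, h=2.1000): -0.436194
T_{1}^{(0)} (trapezoid, 2 panels, h=1.0500): 0.807906
T_{2}^{(0)} (trapezoid, 4 panels, h=0.5250): 1.047737
T_{1}^{(1)} = 0.807906 + (0.807906 − (-0.436194))/3 = 1.222606
T_{2}^{(1)} = 1.047737 + (1.047737 − 0.807906)/3 = 1.127681
T_{2}^{(2)} = 1.127681 + (1.127681 − 1.222606)/15 = 1.121353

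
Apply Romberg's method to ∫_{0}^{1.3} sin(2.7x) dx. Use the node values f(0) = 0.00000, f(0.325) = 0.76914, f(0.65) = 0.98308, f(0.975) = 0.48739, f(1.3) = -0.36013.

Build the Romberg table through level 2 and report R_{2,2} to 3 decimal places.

0.715

R_{0,0} (trapezoid, 1 panel, h=1.3000): -0.23408
R_{1,0} (trapezoid, 2 panels, h=0.6500): 0.52196
R_{2,0} (trapezoid, 4 panels, h=0.3250): 0.66935
R_{1,1} = 0.52196 + (0.52196 − (-0.23408))/3 = 0.77397
R_{2,1} = 0.66935 + (0.66935 − 0.52196)/3 = 0.71848
R_{2,2} = 0.71848 + (0.71848 − 0.77397)/15 = 0.71478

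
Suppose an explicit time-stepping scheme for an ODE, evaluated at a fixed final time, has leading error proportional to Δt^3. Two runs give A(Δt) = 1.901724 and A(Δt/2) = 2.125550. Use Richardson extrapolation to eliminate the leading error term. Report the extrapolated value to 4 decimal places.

Extrapolated value = (8·A(Δt/2) − A(Δt)) / (8 − 1)
= (8·2.125550 − 1.901724) / 7
= 15.102676 / 7 = 2.157525

2.1575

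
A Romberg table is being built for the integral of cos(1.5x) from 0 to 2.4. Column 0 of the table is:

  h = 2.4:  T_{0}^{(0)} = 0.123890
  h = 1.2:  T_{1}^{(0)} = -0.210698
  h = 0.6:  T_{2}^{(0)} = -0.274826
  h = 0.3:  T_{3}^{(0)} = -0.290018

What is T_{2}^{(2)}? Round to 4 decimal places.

T_{1}^{(1)} = (4·(-0.210698) − 0.123890) / 3 = -0.322227
T_{2}^{(1)} = -0.274826 + (-0.274826 − (-0.210698))/3 = -0.296202
T_{2}^{(2)} = -0.296202 + (-0.296202 − (-0.322227))/15 = -0.294467

-0.2945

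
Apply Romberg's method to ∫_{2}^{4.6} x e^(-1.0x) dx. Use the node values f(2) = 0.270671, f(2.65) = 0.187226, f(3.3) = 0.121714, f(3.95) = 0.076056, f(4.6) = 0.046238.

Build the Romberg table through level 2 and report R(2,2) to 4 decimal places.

R(0,0) (trapezoid, 1 panel, h=2.6000): 0.411982
R(1,0) (trapezoid, 2 panels, h=1.3000): 0.364219
R(2,0) (trapezoid, 4 panels, h=0.6500): 0.353243
R(1,1) = 0.364219 + (0.364219 − 0.411982)/3 = 0.348298
R(2,1) = 0.353243 + (0.353243 − 0.364219)/3 = 0.349584
R(2,2) = 0.349584 + (0.349584 − 0.348298)/15 = 0.349670

0.3497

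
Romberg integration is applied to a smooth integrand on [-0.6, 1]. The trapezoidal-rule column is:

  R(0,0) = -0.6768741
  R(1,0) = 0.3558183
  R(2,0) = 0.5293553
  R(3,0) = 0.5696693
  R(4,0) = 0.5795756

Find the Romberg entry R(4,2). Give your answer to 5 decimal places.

R(3,1) = 0.5696693 + (0.5696693 − 0.5293553)/3 = 0.5831073
R(4,1) = 0.5795756 + (0.5795756 − 0.5696693)/3 = 0.5828777
R(4,2) = (16·0.5828777 − 0.5831073) / 15 = 0.5828624

0.58286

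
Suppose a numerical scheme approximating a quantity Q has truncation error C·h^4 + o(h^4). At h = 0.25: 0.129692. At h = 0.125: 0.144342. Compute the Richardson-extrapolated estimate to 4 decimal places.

The leading error scales as h^4; refining by a factor of 2 reduces it by 2^4 = 16.
Extrapolated value = (16·A(h/2) − A(h)) / (16 − 1)
= (16·0.144342 − 0.129692) / 15
= 2.179780 / 15 = 0.145319

0.1453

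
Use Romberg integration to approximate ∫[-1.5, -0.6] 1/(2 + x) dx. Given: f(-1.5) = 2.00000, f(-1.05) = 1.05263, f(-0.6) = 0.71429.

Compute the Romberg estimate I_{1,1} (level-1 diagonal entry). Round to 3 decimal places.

1.039

I_{0,0} (trapezoid, 1 panel, h=0.9000): 1.22143
I_{1,0} (trapezoid, 2 panels, h=0.4500): 1.08440
I_{1,1} = 1.08440 + (1.08440 − 1.22143)/3 = 1.03872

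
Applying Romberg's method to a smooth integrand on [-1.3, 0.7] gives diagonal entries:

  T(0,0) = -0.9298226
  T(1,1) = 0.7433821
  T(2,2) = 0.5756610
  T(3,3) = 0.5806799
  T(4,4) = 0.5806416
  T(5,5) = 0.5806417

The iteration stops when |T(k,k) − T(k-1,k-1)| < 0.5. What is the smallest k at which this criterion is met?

k = 2

|T(1,1) − T(0,0)| = 1.6732047 ≥ 0.5
|T(2,2) − T(1,1)| = 0.1677211 < 0.5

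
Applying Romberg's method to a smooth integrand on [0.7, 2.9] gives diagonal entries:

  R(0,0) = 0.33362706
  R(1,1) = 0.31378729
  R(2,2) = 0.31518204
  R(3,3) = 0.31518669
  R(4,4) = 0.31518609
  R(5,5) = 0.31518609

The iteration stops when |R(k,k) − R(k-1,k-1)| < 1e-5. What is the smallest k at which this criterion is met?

|R(1,1) − R(0,0)| = 0.01983977 ≥ 1e-5
|R(2,2) − R(1,1)| = 0.00139475 ≥ 1e-5
|R(3,3) − R(2,2)| = 0.00000465 < 1e-5

k = 3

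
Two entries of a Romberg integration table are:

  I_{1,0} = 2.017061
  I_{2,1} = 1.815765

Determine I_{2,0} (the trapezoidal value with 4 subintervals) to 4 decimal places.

1.8661

From I_{2,1} = (4·I_{2,0} − I_{1,0})/3, solve for I_{2,0}:
4·I_{2,0} = 3·1.815765 + 2.017061 = 7.464356
I_{2,0} = 1.866089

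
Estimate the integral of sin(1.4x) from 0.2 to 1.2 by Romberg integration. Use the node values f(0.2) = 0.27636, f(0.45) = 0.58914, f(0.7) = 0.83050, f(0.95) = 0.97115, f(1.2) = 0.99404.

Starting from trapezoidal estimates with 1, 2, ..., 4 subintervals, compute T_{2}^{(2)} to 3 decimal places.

0.764

T_{0}^{(0)} (trapezoid, 1 panel, h=1.0000): 0.63520
T_{1}^{(0)} (trapezoid, 2 panels, h=0.5000): 0.73285
T_{2}^{(0)} (trapezoid, 4 panels, h=0.2500): 0.75650
T_{1}^{(1)} = 0.73285 + (0.73285 − 0.63520)/3 = 0.76540
T_{2}^{(1)} = 0.75650 + (0.75650 − 0.73285)/3 = 0.76438
T_{2}^{(2)} = 0.76438 + (0.76438 − 0.76540)/15 = 0.76431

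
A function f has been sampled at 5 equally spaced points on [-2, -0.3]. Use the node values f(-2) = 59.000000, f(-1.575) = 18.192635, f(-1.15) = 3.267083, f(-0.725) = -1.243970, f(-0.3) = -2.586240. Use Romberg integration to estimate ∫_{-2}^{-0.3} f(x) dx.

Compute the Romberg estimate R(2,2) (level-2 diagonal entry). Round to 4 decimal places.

R(0,0) (trapezoid, 1 panel, h=1.7000): 47.951696
R(1,0) (trapezoid, 2 panels, h=0.8500): 26.752869
R(2,0) (trapezoid, 4 panels, h=0.4250): 20.579617
R(1,1) = 26.752869 + (26.752869 − 47.951696)/3 = 19.686593
R(2,1) = 20.579617 + (20.579617 − 26.752869)/3 = 18.521866
R(2,2) = 18.521866 + (18.521866 − 19.686593)/15 = 18.444218

18.4442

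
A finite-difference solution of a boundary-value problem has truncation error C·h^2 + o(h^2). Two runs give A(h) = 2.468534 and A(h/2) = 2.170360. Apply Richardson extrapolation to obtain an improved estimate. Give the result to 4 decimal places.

2.0710

Extrapolated value = (4·A(h/2) − A(h)) / (4 − 1)
= (4·2.170360 − 2.468534) / 3
= 6.212906 / 3 = 2.070969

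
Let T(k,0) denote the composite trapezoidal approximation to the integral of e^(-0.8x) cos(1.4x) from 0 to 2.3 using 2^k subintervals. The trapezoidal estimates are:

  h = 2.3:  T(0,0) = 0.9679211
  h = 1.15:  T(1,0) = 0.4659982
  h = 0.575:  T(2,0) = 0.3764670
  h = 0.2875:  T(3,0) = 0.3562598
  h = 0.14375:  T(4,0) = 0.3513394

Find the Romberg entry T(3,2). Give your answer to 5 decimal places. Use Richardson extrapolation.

0.34972

Richardson extrapolation on the trapezoidal column (denominator 4−1=3):
T(2,1) = (4·0.3764670 − 0.4659982) / 3 = 0.3466233
T(3,1) = 0.3562598 + (0.3562598 − 0.3764670)/3 = 0.3495241
T(3,2) = (16·0.3495241 − 0.3466233) / 15 = 0.3497175
(Column j=1 coincides with Simpson's rule on the same nodes.)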